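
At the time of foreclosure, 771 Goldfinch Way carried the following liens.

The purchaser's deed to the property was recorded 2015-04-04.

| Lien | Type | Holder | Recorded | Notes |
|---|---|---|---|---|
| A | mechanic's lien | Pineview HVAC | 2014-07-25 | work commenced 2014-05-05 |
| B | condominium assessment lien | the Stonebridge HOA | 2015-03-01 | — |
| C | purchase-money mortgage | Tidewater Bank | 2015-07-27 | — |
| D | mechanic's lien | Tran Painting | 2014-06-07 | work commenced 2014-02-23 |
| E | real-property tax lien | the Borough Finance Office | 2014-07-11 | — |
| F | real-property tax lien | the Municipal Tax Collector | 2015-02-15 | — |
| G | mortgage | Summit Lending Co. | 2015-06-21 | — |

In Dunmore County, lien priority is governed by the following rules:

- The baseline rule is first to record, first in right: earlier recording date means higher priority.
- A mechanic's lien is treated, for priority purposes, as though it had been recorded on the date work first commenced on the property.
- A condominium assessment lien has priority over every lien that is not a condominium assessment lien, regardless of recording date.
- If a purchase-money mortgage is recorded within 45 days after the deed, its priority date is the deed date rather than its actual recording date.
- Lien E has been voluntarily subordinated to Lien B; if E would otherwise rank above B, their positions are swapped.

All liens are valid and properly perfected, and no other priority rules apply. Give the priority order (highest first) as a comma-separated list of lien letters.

B, D, A, E, F, G, C

Effective dates after the stated exceptions: A relates back to 2014-05-05 (work commenced); C was recorded 114 days after the deed, outside the 45-day window, so it keeps its recording date; D is treated as recorded 2014-02-23, the work-commencement date.
B is a condominium assessment lien, so it outranks all other liens regardless of date.
Among the remaining liens, by effective date: D (2014-02-23), A (2014-05-05), E (2014-07-11), F (2015-02-15), G (2015-06-21), C (2015-07-27).
E is already junior to B, so the subordination agreement changes nothing.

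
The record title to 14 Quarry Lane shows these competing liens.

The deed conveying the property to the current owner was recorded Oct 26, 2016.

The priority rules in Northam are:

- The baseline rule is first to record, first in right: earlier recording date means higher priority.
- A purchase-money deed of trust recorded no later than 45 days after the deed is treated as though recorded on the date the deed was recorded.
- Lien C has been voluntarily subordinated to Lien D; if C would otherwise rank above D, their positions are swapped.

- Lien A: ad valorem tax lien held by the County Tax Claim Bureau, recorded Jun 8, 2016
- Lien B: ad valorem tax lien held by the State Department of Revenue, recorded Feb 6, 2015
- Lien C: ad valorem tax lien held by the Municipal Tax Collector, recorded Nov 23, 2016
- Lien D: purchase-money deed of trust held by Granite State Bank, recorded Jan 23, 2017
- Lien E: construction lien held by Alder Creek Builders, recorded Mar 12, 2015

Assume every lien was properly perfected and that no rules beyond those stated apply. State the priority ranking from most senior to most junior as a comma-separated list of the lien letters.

First, effective dates: D missed the 45-day window (89 days after the deed), so its recording date stands.
Ordering by effective date: B (Feb 6, 2015), E (Mar 12, 2015), A (Jun 8, 2016), C (Nov 23, 2016), D (Jan 23, 2017).
C is senior to D before the subordination, so the two trade places.

B, E, A, D, C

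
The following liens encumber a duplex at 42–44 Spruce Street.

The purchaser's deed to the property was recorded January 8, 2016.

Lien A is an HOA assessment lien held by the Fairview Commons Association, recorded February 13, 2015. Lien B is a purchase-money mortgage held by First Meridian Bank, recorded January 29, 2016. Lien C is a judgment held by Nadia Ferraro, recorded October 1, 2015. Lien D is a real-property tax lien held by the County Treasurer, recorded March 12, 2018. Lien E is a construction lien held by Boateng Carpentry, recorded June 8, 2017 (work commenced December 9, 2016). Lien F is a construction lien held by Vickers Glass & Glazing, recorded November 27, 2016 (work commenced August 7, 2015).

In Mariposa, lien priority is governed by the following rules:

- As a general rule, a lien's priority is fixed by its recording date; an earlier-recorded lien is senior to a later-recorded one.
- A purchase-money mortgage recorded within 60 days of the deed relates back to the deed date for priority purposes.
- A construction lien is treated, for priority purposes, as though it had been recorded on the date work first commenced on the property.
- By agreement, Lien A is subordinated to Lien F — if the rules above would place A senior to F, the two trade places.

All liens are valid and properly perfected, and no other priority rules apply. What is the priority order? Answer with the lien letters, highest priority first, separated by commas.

F, A, C, B, E, D

Adjusting effective dates: B's effective date is the deed date, January 8, 2016; E relates back to December 9, 2016 (work commenced); F's effective date is August 7, 2015, when work began.
Ordering by effective date: A (February 13, 2015), F (August 7, 2015), C (October 1, 2015), B (January 8, 2016), E (December 9, 2016), D (March 12, 2018).
A is senior to F before the subordination, so the two trade places.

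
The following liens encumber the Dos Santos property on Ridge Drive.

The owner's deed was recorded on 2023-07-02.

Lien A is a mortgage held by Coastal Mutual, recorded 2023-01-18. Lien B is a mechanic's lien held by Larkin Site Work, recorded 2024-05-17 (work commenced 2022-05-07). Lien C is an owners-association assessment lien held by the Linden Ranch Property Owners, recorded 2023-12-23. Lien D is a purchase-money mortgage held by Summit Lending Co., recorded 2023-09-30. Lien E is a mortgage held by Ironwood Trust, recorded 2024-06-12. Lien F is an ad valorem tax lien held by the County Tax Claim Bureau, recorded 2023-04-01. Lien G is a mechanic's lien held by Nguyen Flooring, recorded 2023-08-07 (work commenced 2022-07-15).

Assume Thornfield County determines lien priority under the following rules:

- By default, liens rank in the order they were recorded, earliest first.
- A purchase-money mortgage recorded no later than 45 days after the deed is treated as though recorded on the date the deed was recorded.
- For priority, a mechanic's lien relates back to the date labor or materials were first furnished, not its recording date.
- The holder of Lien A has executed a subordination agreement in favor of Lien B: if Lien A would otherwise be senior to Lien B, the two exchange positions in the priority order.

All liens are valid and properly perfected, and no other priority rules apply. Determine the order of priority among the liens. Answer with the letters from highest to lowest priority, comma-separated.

B, G, A, F, D, C, E

Effective dates: B relates back to 2022-05-07 (work commenced); D was recorded 90 days after the deed, outside the 45-day window, so it keeps its recording date; G's effective date is 2022-07-15, when work began.
Sorted by effective date: B (2022-05-07), G (2022-07-15), A (2023-01-18), F (2023-04-01), D (2023-09-30), C (2023-12-23), E (2024-06-12).
A is already junior to B, so the subordination agreement changes nothing.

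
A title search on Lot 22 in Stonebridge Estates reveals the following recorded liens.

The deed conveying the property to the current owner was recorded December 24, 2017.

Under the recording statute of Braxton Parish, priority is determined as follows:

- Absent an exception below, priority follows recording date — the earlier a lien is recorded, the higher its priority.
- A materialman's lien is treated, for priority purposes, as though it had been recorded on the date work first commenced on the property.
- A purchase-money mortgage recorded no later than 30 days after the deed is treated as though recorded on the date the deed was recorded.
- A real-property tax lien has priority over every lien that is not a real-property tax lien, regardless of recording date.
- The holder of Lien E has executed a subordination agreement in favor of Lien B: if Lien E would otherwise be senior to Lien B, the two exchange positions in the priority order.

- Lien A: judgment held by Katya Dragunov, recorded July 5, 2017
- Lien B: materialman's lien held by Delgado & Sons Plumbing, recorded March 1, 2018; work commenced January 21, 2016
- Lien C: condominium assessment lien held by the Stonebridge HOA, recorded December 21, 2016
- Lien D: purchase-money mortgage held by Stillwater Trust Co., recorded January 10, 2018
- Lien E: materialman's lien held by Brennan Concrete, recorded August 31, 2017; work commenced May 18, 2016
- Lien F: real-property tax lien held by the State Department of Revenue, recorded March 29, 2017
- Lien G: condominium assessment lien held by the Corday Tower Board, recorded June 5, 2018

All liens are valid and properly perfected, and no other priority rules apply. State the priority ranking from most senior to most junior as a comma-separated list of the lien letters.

F, B, E, C, A, D, G

Adjusting effective dates: B is treated as recorded January 21, 2016, the work-commencement date; D's effective date is the deed date, December 24, 2017; E is treated as recorded May 18, 2016, the work-commencement date.
F, as a real-property tax lien, has superpriority and ranks first.
Remaining liens by effective date: B (January 21, 2016), E (May 18, 2016), C (December 21, 2016), A (July 5, 2017), D (December 24, 2017), G (June 5, 2018).
E already ranks below B; the subordination has no effect.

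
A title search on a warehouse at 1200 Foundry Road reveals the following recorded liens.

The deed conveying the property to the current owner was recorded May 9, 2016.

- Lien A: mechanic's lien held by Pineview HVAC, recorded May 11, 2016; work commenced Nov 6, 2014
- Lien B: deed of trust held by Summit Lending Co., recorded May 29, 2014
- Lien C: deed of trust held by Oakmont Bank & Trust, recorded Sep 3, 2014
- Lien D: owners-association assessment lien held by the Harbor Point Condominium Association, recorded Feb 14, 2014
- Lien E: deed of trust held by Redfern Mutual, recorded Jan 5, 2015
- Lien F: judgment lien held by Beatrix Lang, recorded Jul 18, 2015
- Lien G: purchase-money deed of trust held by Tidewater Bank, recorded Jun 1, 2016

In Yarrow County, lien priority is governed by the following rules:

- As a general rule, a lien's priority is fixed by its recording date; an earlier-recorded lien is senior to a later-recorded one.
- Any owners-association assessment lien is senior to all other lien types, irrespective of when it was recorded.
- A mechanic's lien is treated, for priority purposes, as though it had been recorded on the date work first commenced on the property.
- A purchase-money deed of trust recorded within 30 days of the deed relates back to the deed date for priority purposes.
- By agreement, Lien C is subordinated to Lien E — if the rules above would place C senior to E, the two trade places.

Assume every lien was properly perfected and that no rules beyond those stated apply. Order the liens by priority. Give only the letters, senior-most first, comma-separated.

D, B, E, A, C, F, G

Adjusting effective dates: A is treated as recorded Nov 6, 2014, the work-commencement date; G was recorded within the 30-day window, so its effective date is the deed date May 9, 2016.
D, as an owners-association assessment lien, has superpriority and ranks first.
Ordering the rest by effective date: B (May 29, 2014), C (Sep 3, 2014), A (Nov 6, 2014), E (Jan 5, 2015), F (Jul 18, 2015), G (May 9, 2016).
The subordination applies — C was senior to E — so C and E swap.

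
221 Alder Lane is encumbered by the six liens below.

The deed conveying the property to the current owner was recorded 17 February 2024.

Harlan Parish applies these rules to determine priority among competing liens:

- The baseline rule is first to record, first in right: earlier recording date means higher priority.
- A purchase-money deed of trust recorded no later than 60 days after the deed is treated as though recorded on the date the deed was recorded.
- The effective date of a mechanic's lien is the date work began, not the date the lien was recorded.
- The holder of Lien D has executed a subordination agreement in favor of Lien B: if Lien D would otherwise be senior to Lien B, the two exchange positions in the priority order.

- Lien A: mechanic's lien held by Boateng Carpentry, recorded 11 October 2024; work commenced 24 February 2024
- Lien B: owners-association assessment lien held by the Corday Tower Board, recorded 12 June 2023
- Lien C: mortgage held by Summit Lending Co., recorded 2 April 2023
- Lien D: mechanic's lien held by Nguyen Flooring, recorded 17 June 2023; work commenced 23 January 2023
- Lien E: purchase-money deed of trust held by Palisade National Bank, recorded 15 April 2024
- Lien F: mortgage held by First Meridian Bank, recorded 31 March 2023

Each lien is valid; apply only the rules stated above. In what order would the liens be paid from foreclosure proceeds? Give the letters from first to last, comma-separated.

B, F, C, D, E, A

Effective dates: A is treated as recorded 24 February 2024, the work-commencement date; D relates back to 23 January 2023 (work commenced); E was recorded within the 60-day window, so its effective date is the deed date 17 February 2024.
Ordering by effective date: D (23 January 2023), F (31 March 2023), C (2 April 2023), B (12 June 2023), E (17 February 2024), A (24 February 2024).
D would otherwise be senior to B, so under the subordination agreement D and B exchange positions.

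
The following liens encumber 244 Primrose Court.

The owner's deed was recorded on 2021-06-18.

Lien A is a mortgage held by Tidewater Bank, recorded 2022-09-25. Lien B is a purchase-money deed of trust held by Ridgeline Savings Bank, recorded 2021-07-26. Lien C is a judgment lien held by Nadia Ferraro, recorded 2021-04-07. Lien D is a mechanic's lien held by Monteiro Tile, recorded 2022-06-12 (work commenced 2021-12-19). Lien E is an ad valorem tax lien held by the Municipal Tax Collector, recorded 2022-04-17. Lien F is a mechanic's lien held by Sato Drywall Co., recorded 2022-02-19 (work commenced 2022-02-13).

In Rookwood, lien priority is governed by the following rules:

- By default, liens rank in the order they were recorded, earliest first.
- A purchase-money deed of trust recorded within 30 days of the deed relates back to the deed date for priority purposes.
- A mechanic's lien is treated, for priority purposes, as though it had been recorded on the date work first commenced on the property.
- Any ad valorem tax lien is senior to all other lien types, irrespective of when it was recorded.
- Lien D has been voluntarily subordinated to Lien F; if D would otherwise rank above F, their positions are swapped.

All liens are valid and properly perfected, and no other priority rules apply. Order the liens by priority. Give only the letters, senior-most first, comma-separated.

Effective dates after the stated exceptions: B was recorded 38 days after the deed, outside the 30-day window, so it keeps its recording date; D relates back to 2021-12-19 (work commenced); F's effective date is 2022-02-13, when work began.
As an ad valorem tax lien, E is senior to every other lien.
Among the remaining liens, by effective date: C (2021-04-07), B (2021-07-26), D (2021-12-19), F (2022-02-13), A (2022-09-25).
The subordination applies — D was senior to F — so D and F swap.

E, C, B, F, D, A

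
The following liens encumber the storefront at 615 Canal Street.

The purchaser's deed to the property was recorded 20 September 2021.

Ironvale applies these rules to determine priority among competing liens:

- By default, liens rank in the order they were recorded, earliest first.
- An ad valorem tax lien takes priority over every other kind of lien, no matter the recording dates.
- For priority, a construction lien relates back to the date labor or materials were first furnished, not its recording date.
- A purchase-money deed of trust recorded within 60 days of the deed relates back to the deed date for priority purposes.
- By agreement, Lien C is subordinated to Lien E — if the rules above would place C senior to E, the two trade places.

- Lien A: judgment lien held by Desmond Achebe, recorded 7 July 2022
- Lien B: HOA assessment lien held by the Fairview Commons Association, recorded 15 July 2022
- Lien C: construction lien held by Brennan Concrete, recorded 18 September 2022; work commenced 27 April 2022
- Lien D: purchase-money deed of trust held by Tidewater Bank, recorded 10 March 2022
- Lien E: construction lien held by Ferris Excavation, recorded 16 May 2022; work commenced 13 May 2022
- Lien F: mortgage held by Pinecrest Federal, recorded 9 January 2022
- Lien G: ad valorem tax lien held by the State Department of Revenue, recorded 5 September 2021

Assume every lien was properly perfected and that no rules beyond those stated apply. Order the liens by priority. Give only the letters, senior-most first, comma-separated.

G, F, D, E, C, A, B

Effective dates after the stated exceptions: C relates back to 27 April 2022 (work commenced); D missed the 60-day window (171 days after the deed), so its recording date stands; E relates back to 13 May 2022 (work commenced).
G is an ad valorem tax lien and takes priority over every other lien.
The other liens, earliest effective date first: F (9 January 2022), D (10 March 2022), C (27 April 2022), E (13 May 2022), A (7 July 2022), B (15 July 2022).
C is senior to E before the subordination, so the two trade places.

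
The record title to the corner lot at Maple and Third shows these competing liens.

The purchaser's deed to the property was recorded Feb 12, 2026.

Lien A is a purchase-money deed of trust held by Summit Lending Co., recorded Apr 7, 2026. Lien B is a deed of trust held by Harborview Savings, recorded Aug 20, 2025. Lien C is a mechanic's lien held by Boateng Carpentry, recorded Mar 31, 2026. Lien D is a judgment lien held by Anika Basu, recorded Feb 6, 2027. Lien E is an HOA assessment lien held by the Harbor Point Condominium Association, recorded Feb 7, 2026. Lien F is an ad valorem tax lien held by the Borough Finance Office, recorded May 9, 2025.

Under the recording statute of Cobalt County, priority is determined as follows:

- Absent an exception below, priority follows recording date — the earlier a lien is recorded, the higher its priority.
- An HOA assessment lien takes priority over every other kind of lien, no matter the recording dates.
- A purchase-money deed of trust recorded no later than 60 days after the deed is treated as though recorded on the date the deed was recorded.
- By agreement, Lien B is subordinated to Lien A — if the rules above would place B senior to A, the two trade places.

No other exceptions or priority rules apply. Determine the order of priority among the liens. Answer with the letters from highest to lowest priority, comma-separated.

E, F, A, B, C, D

First, effective dates: A was recorded within the 60-day window, so its effective date is the deed date Feb 12, 2026.
E is an HOA assessment lien and takes priority over every other lien.
Among the remaining liens, by effective date: F (May 9, 2025), B (Aug 20, 2025), A (Feb 12, 2026), C (Mar 31, 2026), D (Feb 6, 2027).
The subordination applies — B was senior to A — so B and A swap.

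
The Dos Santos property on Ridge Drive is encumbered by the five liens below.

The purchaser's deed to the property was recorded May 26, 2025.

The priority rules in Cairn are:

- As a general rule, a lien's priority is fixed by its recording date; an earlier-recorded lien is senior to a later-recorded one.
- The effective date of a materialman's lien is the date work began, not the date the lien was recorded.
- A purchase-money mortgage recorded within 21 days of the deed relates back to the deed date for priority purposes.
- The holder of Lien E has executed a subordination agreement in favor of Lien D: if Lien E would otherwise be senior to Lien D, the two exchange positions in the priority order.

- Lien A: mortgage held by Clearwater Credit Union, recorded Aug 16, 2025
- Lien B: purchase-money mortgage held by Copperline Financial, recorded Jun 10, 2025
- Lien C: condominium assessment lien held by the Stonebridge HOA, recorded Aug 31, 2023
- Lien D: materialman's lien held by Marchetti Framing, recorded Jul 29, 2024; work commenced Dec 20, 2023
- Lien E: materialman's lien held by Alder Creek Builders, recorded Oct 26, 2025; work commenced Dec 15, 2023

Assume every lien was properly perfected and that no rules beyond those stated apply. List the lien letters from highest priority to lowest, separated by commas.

C, D, E, B, A

Adjusting effective dates: B's effective date is the deed date, May 26, 2025; D is treated as recorded Dec 20, 2023, the work-commencement date; E is treated as recorded Dec 15, 2023, the work-commencement date.
By effective date: C (Aug 31, 2023), E (Dec 15, 2023), D (Dec 20, 2023), B (May 26, 2025), A (Aug 16, 2025).
E would otherwise be senior to D, so under the subordination agreement E and D exchange positions.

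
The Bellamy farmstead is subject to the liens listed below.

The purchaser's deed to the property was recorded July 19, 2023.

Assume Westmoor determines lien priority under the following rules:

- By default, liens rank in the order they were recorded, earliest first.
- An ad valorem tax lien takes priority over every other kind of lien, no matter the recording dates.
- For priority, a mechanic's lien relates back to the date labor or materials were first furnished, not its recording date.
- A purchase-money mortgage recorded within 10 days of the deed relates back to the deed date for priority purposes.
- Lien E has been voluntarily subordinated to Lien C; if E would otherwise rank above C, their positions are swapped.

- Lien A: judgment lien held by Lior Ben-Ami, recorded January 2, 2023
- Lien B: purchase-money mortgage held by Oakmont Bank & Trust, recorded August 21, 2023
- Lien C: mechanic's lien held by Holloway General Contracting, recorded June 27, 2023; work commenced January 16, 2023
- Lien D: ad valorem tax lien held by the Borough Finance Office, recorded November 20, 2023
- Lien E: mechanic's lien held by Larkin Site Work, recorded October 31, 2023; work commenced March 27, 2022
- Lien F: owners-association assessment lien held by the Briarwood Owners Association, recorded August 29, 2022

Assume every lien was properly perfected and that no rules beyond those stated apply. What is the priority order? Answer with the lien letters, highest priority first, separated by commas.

Adjusting effective dates: B missed the 10-day window (33 days after the deed), so its recording date stands; C relates back to January 16, 2023 (work commenced); E is treated as recorded March 27, 2022, the work-commencement date.
D, as an ad valorem tax lien, has superpriority and ranks first.
Ordering the rest by effective date: E (March 27, 2022), F (August 29, 2022), A (January 2, 2023), C (January 16, 2023), B (August 21, 2023).
The subordination applies — E was senior to C — so E and C swap.

D, C, F, A, E, B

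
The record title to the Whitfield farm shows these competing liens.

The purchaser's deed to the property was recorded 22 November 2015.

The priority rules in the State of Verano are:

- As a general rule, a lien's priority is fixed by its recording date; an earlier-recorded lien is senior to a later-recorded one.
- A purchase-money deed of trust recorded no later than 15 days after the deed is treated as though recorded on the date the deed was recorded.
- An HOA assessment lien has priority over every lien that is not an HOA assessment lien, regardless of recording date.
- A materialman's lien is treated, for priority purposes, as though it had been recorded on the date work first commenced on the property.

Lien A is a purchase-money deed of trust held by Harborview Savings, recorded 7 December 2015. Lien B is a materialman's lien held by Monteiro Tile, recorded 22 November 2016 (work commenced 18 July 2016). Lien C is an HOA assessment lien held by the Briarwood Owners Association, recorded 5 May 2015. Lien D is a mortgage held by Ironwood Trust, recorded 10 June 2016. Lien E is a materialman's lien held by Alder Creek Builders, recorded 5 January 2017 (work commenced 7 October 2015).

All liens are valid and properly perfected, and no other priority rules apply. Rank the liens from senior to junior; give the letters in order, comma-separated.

Effective dates after the stated exceptions: A's effective date is the deed date, 22 November 2015; B's effective date is 18 July 2016, when work began; E relates back to 7 October 2015 (work commenced).
C, as an HOA assessment lien, has superpriority and ranks first.
Ordering the rest by effective date: E (7 October 2015), A (22 November 2015), D (10 June 2016), B (18 July 2016).

C, E, A, D, B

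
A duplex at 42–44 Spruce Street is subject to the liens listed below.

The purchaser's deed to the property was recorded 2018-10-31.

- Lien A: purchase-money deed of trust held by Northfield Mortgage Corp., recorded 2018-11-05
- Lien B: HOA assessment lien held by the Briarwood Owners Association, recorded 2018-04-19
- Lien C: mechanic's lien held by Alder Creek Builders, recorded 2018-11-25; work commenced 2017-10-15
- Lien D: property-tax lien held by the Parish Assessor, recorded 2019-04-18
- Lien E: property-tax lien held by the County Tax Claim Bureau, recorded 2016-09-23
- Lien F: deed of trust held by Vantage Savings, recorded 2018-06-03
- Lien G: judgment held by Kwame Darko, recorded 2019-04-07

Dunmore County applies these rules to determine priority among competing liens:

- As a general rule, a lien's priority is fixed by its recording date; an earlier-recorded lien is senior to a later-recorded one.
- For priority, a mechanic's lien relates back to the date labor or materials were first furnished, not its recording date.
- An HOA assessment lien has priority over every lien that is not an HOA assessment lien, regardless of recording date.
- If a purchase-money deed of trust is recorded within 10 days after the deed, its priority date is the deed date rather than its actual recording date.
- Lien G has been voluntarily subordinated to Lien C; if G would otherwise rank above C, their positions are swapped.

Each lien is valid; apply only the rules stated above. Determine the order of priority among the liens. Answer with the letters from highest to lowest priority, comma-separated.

B, E, C, F, A, G, D

First, effective dates: A was recorded within the 10-day window, so its effective date is the deed date 2018-10-31; C is treated as recorded 2017-10-15, the work-commencement date.
B is an HOA assessment lien and takes priority over every other lien.
Among the remaining liens, by effective date: E (2016-09-23), C (2017-10-15), F (2018-06-03), A (2018-10-31), G (2019-04-07), D (2019-04-18).
G is already junior to C, so the subordination agreement changes nothing.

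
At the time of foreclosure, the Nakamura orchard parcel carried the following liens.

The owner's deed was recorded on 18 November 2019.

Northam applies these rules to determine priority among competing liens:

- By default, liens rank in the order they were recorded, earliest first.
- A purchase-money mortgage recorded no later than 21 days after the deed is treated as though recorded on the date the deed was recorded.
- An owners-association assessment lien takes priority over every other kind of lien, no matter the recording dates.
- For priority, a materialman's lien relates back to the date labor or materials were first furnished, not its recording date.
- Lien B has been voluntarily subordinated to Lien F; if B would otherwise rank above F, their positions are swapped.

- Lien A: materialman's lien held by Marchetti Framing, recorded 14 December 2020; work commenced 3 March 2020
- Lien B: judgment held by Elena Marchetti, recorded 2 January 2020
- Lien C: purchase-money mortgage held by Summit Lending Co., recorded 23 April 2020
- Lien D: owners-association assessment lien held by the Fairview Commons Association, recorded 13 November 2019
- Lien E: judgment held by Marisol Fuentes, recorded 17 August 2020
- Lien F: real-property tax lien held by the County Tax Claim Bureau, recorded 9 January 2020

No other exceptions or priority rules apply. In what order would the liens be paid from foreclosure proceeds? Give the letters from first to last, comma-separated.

D, F, B, A, C, E

Effective dates after the stated exceptions: A relates back to 3 March 2020 (work commenced); C was recorded 157 days after the deed, outside the 21-day window, so it keeps its recording date.
D, as an owners-association assessment lien, has superpriority and ranks first.
Ordering the rest by effective date: B (2 January 2020), F (9 January 2020), A (3 March 2020), C (23 April 2020), E (17 August 2020).
The subordination applies — B was senior to F — so B and F swap.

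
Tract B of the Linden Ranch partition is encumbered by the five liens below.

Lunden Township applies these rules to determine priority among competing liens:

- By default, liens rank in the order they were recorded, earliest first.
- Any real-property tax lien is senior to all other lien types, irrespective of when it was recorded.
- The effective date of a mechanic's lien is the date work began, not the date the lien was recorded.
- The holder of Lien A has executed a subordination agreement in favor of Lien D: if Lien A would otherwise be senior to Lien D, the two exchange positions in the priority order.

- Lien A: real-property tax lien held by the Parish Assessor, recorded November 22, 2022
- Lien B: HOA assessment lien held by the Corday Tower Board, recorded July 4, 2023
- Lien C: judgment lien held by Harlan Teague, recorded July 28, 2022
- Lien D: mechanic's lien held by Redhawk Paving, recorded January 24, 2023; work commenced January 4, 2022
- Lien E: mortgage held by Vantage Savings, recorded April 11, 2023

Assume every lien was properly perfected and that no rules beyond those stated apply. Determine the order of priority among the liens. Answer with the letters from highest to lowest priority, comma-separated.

D, A, C, E, B

Effective dates after the stated exceptions: D relates back to January 4, 2022 (work commenced).
As a real-property tax lien, A is senior to every other lien.
Ordering the rest by effective date: D (January 4, 2022), C (July 28, 2022), E (April 11, 2023), B (July 4, 2023).
Because A would otherwise rank above D, the subordination swaps them.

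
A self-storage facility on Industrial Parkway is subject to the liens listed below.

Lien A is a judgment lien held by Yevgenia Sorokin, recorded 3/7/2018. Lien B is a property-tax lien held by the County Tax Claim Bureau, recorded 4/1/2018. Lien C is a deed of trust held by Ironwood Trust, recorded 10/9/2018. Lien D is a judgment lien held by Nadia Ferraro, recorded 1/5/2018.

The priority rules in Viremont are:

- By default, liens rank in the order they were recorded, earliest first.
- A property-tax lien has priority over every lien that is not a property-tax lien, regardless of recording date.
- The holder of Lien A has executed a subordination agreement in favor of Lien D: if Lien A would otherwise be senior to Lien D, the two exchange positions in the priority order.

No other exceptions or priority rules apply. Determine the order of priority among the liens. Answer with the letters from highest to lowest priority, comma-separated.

B, D, A, C

As a property-tax lien, B is senior to every other lien.
Remaining liens by effective date: D (1/5/2018), A (3/7/2018), C (10/9/2018).
A already ranks below D; the subordination has no effect.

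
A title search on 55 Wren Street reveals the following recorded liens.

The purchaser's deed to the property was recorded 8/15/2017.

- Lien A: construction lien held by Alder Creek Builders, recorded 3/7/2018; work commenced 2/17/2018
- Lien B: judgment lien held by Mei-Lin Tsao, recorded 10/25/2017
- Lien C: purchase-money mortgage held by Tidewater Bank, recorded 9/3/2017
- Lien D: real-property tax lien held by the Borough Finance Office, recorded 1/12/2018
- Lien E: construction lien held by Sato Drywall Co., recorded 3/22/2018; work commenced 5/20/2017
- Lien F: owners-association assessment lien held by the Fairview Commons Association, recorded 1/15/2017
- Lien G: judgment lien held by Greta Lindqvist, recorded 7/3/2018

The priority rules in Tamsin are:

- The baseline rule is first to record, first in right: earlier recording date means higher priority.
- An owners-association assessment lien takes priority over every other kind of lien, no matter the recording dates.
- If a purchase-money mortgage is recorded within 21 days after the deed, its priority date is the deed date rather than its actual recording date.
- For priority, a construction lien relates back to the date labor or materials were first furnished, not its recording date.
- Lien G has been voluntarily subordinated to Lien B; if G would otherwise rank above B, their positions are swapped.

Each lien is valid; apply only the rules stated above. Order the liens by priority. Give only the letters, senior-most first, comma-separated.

Adjusting effective dates: A is treated as recorded 2/17/2018, the work-commencement date; C was recorded within the 21-day window, so its effective date is the deed date 8/15/2017; E relates back to 5/20/2017 (work commenced).
As an owners-association assessment lien, F is senior to every other lien.
Ordering the rest by effective date: E (5/20/2017), C (8/15/2017), B (10/25/2017), D (1/12/2018), A (2/17/2018), G (7/3/2018).
G is already junior to B, so the subordination agreement changes nothing.

F, E, C, B, D, A, G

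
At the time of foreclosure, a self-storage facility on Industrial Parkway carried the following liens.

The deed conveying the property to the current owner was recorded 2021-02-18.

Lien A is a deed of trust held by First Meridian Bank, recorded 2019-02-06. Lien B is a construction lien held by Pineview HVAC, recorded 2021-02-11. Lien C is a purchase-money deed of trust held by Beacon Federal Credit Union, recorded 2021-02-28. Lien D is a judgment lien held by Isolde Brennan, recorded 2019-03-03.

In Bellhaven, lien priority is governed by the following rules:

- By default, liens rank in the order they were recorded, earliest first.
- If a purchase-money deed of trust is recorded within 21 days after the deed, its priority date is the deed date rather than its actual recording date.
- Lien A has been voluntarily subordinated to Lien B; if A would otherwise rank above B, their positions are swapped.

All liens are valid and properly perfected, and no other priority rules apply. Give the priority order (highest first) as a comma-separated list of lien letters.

B, D, A, C

First, effective dates: C was recorded within the 21-day window, so its effective date is the deed date 2021-02-18.
Ordering by effective date: A (2019-02-06), D (2019-03-03), B (2021-02-11), C (2021-02-18).
A would otherwise be senior to B, so under the subordination agreement A and B exchange positions.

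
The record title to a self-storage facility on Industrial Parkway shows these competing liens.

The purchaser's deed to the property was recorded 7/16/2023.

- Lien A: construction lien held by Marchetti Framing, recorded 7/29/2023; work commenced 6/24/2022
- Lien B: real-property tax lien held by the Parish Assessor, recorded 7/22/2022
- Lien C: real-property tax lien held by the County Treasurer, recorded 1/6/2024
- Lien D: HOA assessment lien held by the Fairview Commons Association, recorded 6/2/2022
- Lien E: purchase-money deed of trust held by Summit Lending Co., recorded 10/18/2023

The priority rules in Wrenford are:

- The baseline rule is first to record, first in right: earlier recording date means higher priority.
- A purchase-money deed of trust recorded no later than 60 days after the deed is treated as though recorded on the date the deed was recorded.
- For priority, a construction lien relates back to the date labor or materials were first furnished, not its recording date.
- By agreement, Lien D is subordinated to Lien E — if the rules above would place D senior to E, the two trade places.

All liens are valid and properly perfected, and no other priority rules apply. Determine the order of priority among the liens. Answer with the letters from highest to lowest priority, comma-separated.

E, A, B, D, C

First, effective dates: A relates back to 6/24/2022 (work commenced); E was recorded 94 days after the deed — beyond 60 days — so no relation-back applies.
By effective date, earliest first: D (6/2/2022), A (6/24/2022), B (7/22/2022), E (10/18/2023), C (1/6/2024).
The subordination applies — D was senior to E — so D and E swap.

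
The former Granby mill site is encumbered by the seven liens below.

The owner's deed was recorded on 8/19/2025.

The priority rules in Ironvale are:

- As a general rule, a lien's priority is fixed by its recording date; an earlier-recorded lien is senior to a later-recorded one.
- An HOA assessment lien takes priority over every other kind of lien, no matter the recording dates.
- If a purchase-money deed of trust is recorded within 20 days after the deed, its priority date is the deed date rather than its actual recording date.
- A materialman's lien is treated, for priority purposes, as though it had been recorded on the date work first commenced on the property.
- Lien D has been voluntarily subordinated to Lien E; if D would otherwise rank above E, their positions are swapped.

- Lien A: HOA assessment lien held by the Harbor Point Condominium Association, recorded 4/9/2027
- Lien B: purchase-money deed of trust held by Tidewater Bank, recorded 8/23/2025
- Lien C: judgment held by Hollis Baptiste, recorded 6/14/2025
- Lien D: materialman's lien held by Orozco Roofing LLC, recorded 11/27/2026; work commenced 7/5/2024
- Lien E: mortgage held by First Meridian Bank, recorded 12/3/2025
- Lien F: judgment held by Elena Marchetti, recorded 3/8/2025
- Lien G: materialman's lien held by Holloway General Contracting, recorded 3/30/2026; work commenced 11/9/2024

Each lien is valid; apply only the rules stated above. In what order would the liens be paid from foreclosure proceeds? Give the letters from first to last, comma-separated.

First, effective dates: B was recorded within the 20-day window, so its effective date is the deed date 8/19/2025; D relates back to 7/5/2024 (work commenced); G's effective date is 11/9/2024, when work began.
A is an HOA assessment lien and takes priority over every other lien.
Among the remaining liens, by effective date: D (7/5/2024), G (11/9/2024), F (3/8/2025), C (6/14/2025), B (8/19/2025), E (12/3/2025).
The subordination applies — D was senior to E — so D and E swap.

A, E, G, F, C, B, D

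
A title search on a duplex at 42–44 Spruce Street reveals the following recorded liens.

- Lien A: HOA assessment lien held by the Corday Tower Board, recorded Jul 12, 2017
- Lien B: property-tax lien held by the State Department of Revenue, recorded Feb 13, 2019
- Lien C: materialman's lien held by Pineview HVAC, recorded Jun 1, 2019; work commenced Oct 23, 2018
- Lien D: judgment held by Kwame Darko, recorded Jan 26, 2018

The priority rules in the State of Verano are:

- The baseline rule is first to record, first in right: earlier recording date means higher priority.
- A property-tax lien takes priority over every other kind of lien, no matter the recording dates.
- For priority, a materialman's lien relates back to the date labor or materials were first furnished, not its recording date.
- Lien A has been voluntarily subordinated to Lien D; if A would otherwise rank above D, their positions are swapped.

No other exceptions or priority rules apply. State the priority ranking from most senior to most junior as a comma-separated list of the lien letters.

Adjusting effective dates: C's effective date is Oct 23, 2018, when work began.
B is a property-tax lien, so it outranks all other liens regardless of date.
The other liens, earliest effective date first: A (Jul 12, 2017), D (Jan 26, 2018), C (Oct 23, 2018).
A is senior to D before the subordination, so the two trade places.

B, D, A, C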